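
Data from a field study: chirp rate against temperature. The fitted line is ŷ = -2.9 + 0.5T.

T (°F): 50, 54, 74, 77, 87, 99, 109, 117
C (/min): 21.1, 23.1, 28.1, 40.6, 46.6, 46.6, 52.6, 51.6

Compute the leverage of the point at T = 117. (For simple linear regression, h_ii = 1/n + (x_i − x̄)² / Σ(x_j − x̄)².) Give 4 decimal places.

T̄ = (50 + 54 + 74 + 77 + 87 + 99 + 109 + 117)/8 = 83.375
Σ(T − T̄)² = 1113.89 + 862.891 + 87.8906 + 40.6406 + 13.1406 + 244.141 + 656.641 + 1130.64 = 4149.88
h = 1/8 + (33.625)²/4149.88 = 0.125 + 0.272452 = 0.3975

h = 0.3975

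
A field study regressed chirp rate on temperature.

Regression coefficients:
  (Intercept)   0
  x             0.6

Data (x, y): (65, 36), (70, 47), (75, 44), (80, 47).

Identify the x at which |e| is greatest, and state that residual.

x=65: ŷ = 0.6·65 = 39; e = 36 − 39 = -3
x=70: ŷ = 0.6·70 = 42; e = 47 − 42 = 5
x=75: ŷ = 0.6·75 = 45; e = 44 − 45 = -1
x=80: ŷ = 0.6·80 = 48; e = 47 − 48 = -1
Largest |e| is 5 at x = 70, residual 5.

x = 70, e = 5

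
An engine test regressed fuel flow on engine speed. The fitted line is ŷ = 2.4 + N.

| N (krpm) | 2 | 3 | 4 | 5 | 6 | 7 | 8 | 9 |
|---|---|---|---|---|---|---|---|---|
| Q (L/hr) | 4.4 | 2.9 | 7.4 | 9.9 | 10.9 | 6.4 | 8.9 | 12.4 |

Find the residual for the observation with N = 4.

r = 1

ŷ = 2.4 + 4 = 6.4
r = 7.4 − 6.4 = 1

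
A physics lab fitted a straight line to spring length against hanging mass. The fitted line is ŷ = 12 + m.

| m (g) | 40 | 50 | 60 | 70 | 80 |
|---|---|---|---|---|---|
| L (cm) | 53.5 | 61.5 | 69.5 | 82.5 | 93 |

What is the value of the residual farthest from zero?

e = -2.5

m=40: ŷ = 12 + 40 = 52; e = 53.5 − 52 = 1.5
m=50: ŷ = 12 + 50 = 62; e = 61.5 − 62 = -0.5
m=60: ŷ = 12 + 60 = 72; e = 69.5 − 72 = -2.5
m=70: ŷ = 12 + 70 = 82; e = 82.5 − 82 = 0.5
m=80: ŷ = 12 + 80 = 92; e = 93 − 92 = 1
Largest |e| is 2.5 at m = 60, residual -2.5.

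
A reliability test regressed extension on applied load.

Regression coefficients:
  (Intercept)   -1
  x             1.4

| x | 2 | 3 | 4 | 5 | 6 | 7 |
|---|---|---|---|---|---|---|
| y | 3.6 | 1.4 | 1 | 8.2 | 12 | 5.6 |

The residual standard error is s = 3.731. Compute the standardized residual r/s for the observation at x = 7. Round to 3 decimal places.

ŷ = -1 + 1.4·7 = 8.8
r = 5.6 − 8.8 = -3.2
r/s = -3.2 / 3.731 = -0.858

-0.858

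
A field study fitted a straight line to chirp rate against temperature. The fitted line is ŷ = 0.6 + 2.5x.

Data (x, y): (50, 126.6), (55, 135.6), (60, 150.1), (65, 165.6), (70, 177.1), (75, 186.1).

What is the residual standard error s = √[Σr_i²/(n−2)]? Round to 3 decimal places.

x=50: ŷ = 0.6 + 2.5·50 = 125.6; r = 126.6 − 125.6 = 1
x=55: ŷ = 0.6 + 2.5·55 = 138.1; r = 135.6 − 138.1 = -2.5
x=60: ŷ = 0.6 + 2.5·60 = 150.6; r = 150.1 − 150.6 = -0.5
x=65: ŷ = 0.6 + 2.5·65 = 163.1; r = 165.6 − 163.1 = 2.5
x=70: ŷ = 0.6 + 2.5·70 = 175.6; r = 177.1 − 175.6 = 1.5
x=75: ŷ = 0.6 + 2.5·75 = 188.1; r = 186.1 − 188.1 = -2
SSE = 1 + 6.25 + 0.25 + 6.25 + 2.25 + 4 = 20
s = √(20/4) = √5 ≈ 2.236

s = 2.236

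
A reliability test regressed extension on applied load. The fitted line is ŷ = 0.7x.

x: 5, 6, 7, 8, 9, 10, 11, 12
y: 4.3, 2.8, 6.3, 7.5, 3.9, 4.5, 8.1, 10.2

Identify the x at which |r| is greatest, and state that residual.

x=5: ŷ = 0.7·5 = 3.5; r = 4.3 − 3.5 = 0.8
x=6: ŷ = 0.7·6 = 4.2; r = 2.8 − 4.2 = -1.4
x=7: ŷ = 0.7·7 = 4.9; r = 6.3 − 4.9 = 1.4
x=8: ŷ = 0.7·8 = 5.6; r = 7.5 − 5.6 = 1.9
x=9: ŷ = 0.7·9 = 6.3; r = 3.9 − 6.3 = -2.4
x=10: ŷ = 0.7·10 = 7; r = 4.5 − 7 = -2.5
x=11: ŷ = 0.7·11 = 7.7; r = 8.1 − 7.7 = 0.4
x=12: ŷ = 0.7·12 = 8.4; r = 10.2 − 8.4 = 1.8
Largest |r| is 2.5 at x = 10, residual -2.5.

x = 10, r = -2.5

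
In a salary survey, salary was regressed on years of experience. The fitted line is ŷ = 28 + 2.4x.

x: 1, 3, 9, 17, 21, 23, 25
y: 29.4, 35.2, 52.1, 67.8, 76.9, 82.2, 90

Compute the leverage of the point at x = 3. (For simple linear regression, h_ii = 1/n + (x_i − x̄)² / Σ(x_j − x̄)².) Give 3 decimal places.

x̄ = (1 + 3 + 9 + 17 + 21 + 23 + 25)/7 = 14.1429
Σ(x − x̄)² = 172.735 + 124.163 + 26.449 + 8.16327 + 47.0204 + 78.449 + 117.878 = 574.857
h = 1/7 + (-11.1429)²/574.857 = 0.142857 + 0.21599 = 0.359

h = 0.359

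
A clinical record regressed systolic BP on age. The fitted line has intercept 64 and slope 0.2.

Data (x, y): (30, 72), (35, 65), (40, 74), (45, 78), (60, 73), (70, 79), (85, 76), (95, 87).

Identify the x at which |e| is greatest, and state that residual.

x=30: ŷ = 64 + 0.2·30 = 70; e = 72 − 70 = 2
x=35: ŷ = 64 + 0.2·35 = 71; e = 65 − 71 = -6
x=40: ŷ = 64 + 0.2·40 = 72; e = 74 − 72 = 2
x=45: ŷ = 64 + 0.2·45 = 73; e = 78 − 73 = 5
x=60: ŷ = 64 + 0.2·60 = 76; e = 73 − 76 = -3
x=70: ŷ = 64 + 0.2·70 = 78; e = 79 − 78 = 1
x=85: ŷ = 64 + 0.2·85 = 81; e = 76 − 81 = -5
x=95: ŷ = 64 + 0.2·95 = 83; e = 87 − 83 = 4
Largest |e| is 6 at x = 35, residual -6.

x = 35, e = -6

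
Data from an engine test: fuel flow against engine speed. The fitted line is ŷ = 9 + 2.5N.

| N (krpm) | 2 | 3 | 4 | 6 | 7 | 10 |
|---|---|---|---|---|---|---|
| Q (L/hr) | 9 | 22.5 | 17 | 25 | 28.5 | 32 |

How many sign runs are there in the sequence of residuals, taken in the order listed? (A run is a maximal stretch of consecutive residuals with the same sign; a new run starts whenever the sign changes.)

5 runs

N=2: ŷ = 9 + 2.5·2 = 14; r = 9 − 14 = -5
N=3: ŷ = 9 + 2.5·3 = 16.5; r = 22.5 − 16.5 = 6
N=4: ŷ = 9 + 2.5·4 = 19; r = 17 − 19 = -2
N=6: ŷ = 9 + 2.5·6 = 24; r = 25 − 24 = 1
N=7: ŷ = 9 + 2.5·7 = 26.5; r = 28.5 − 26.5 = 2
N=10: ŷ = 9 + 2.5·10 = 34; r = 32 − 34 = -2
Signs: − + − + + −
Runs: −×1, +×1, −×1, +×2, −×1 → 5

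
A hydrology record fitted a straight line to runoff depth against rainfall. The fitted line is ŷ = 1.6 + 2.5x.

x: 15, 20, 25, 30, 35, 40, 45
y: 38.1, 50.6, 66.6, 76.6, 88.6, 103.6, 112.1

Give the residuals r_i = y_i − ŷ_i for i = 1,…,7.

-1, -1, 2.5, 0, -0.5, 2, -2

x=15: ŷ = 1.6 + 2.5·15 = 39.1; r = 38.1 − 39.1 = -1
x=20: ŷ = 1.6 + 2.5·20 = 51.6; r = 50.6 − 51.6 = -1
x=25: ŷ = 1.6 + 2.5·25 = 64.1; r = 66.6 − 64.1 = 2.5
x=30: ŷ = 1.6 + 2.5·30 = 76.6; r = 76.6 − 76.6 = 0
x=35: ŷ = 1.6 + 2.5·35 = 89.1; r = 88.6 − 89.1 = -0.5
x=40: ŷ = 1.6 + 2.5·40 = 101.6; r = 103.6 − 101.6 = 2
x=45: ŷ = 1.6 + 2.5·45 = 114.1; r = 112.1 − 114.1 = -2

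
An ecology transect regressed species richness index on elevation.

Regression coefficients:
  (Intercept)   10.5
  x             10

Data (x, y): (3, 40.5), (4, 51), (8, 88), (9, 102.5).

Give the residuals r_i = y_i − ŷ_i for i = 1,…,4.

x=3: ŷ = 10.5 + 10·3 = 40.5; r = 40.5 − 40.5 = 0
x=4: ŷ = 10.5 + 10·4 = 50.5; r = 51 − 50.5 = 0.5
x=8: ŷ = 10.5 + 10·8 = 90.5; r = 88 − 90.5 = -2.5
x=9: ŷ = 10.5 + 10·9 = 100.5; r = 102.5 − 100.5 = 2

0, 0.5, -2.5, 2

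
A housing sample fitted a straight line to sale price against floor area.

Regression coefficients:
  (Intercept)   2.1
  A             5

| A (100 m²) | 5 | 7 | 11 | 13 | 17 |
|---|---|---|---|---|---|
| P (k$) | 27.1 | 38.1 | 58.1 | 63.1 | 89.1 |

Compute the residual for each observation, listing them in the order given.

0, 1, 1, -4, 2

A=5: P̂ = 2.1 + 5·5 = 27.1; r = 27.1 − 27.1 = 0
A=7: P̂ = 2.1 + 5·7 = 37.1; r = 38.1 − 37.1 = 1
A=11: P̂ = 2.1 + 5·11 = 57.1; r = 58.1 − 57.1 = 1
A=13: P̂ = 2.1 + 5·13 = 67.1; r = 63.1 − 67.1 = -4
A=17: P̂ = 2.1 + 5·17 = 87.1; r = 89.1 − 87.1 = 2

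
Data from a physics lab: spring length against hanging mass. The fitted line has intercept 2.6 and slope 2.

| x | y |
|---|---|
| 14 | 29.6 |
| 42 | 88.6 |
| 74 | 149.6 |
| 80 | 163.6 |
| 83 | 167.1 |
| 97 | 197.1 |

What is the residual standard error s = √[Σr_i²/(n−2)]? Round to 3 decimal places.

s = 1.541

x=14: ŷ = 2.6 + 2·14 = 30.6; r = 29.6 − 30.6 = -1
x=42: ŷ = 2.6 + 2·42 = 86.6; r = 88.6 − 86.6 = 2
x=74: ŷ = 2.6 + 2·74 = 150.6; r = 149.6 − 150.6 = -1
x=80: ŷ = 2.6 + 2·80 = 162.6; r = 163.6 − 162.6 = 1
x=83: ŷ = 2.6 + 2·83 = 168.6; r = 167.1 − 168.6 = -1.5
x=97: ŷ = 2.6 + 2·97 = 196.6; r = 197.1 − 196.6 = 0.5
SSE = 1 + 4 + 1 + 1 + 2.25 + 0.25 = 9.5
s = √(9.5/4) = √2.375 ≈ 1.541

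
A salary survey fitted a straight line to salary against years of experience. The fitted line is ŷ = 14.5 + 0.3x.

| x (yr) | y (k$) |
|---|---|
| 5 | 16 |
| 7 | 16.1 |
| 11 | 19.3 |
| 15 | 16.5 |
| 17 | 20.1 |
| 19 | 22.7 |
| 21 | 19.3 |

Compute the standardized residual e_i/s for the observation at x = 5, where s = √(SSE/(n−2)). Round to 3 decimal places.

x=5: ŷ = 14.5 + 0.3·5 = 16; e = 16 − 16 = 0
x=7: ŷ = 14.5 + 0.3·7 = 16.6; e = 16.1 − 16.6 = -0.5
x=11: ŷ = 14.5 + 0.3·11 = 17.8; e = 19.3 − 17.8 = 1.5
x=15: ŷ = 14.5 + 0.3·15 = 19; e = 16.5 − 19 = -2.5
x=17: ŷ = 14.5 + 0.3·17 = 19.6; e = 20.1 − 19.6 = 0.5
x=19: ŷ = 14.5 + 0.3·19 = 20.2; e = 22.7 − 20.2 = 2.5
x=21: ŷ = 14.5 + 0.3·21 = 20.8; e = 19.3 − 20.8 = -1.5
SSE = 0 + 0.25 + 2.25 + 6.25 + 0.25 + 6.25 + 2.25 = 17.5
s = √(17.5/5) = 1.87083
e/s = 0 / 1.87083 = 0.000

0.000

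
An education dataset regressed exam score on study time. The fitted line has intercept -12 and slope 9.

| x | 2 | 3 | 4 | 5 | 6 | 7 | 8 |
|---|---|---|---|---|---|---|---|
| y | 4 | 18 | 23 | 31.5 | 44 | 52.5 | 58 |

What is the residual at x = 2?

ŷ = -12 + 9·2 = 6
r = 4 − 6 = -2

r = -2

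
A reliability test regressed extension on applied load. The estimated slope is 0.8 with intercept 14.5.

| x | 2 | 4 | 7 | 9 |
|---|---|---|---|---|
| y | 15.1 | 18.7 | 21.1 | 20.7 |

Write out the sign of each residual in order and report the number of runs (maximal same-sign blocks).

3 runs

x=2: ŷ = 14.5 + 0.8·2 = 16.1; e = 15.1 − 16.1 = -1
x=4: ŷ = 14.5 + 0.8·4 = 17.7; e = 18.7 − 17.7 = 1
x=7: ŷ = 14.5 + 0.8·7 = 20.1; e = 21.1 − 20.1 = 1
x=9: ŷ = 14.5 + 0.8·9 = 21.7; e = 20.7 − 21.7 = -1
Signs: − + + −
Runs: −×1, +×2, −×1 → 3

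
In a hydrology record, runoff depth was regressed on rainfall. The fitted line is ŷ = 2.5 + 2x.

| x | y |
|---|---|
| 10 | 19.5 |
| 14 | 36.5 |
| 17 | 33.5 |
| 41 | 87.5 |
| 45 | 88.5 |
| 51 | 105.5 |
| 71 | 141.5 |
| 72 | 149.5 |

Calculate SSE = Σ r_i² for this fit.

SSE = 98

x=10: ŷ = 2.5 + 2·10 = 22.5; r = 19.5 − 22.5 = -3
x=14: ŷ = 2.5 + 2·14 = 30.5; r = 36.5 − 30.5 = 6
x=17: ŷ = 2.5 + 2·17 = 36.5; r = 33.5 − 36.5 = -3
x=41: ŷ = 2.5 + 2·41 = 84.5; r = 87.5 − 84.5 = 3
x=45: ŷ = 2.5 + 2·45 = 92.5; r = 88.5 − 92.5 = -4
x=51: ŷ = 2.5 + 2·51 = 104.5; r = 105.5 − 104.5 = 1
x=71: ŷ = 2.5 + 2·71 = 144.5; r = 141.5 − 144.5 = -3
x=72: ŷ = 2.5 + 2·72 = 146.5; r = 149.5 − 146.5 = 3
SSE = 9 + 36 + 9 + 9 + 16 + 1 + 9 + 9 = 98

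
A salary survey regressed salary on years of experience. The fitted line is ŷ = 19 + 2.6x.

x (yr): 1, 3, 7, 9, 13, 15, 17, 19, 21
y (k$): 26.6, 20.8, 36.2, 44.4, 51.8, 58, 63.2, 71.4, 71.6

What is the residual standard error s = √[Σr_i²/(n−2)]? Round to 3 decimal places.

x=1: ŷ = 19 + 2.6·1 = 21.6; r = 26.6 − 21.6 = 5
x=3: ŷ = 19 + 2.6·3 = 26.8; r = 20.8 − 26.8 = -6
x=7: ŷ = 19 + 2.6·7 = 37.2; r = 36.2 − 37.2 = -1
x=9: ŷ = 19 + 2.6·9 = 42.4; r = 44.4 − 42.4 = 2
x=13: ŷ = 19 + 2.6·13 = 52.8; r = 51.8 − 52.8 = -1
x=15: ŷ = 19 + 2.6·15 = 58; r = 58 − 58 = 0
x=17: ŷ = 19 + 2.6·17 = 63.2; r = 63.2 − 63.2 = 0
x=19: ŷ = 19 + 2.6·19 = 68.4; r = 71.4 − 68.4 = 3
x=21: ŷ = 19 + 2.6·21 = 73.6; r = 71.6 − 73.6 = -2
SSE = 25 + 36 + 1 + 4 + 1 + 0 + 0 + 9 + 4 = 80
s = √(80/7) = √11.4286 ≈ 3.381

s = 3.381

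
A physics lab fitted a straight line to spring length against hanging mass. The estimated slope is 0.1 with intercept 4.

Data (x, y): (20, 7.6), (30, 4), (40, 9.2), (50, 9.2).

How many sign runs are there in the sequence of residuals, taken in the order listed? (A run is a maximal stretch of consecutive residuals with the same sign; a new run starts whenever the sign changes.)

x=20: ŷ = 4 + 0.1·20 = 6; e = 7.6 − 6 = 1.6
x=30: ŷ = 4 + 0.1·30 = 7; e = 4 − 7 = -3
x=40: ŷ = 4 + 0.1·40 = 8; e = 9.2 − 8 = 1.2
x=50: ŷ = 4 + 0.1·50 = 9; e = 9.2 − 9 = 0.2
Signs: + − + +
Runs: +×1, −×1, +×2 → 3

3 runs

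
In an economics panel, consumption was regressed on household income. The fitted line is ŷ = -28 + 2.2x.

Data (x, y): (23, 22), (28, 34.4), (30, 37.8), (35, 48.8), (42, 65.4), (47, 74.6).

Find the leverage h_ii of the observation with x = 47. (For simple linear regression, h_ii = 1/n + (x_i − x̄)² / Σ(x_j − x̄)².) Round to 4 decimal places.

x̄ = (23 + 28 + 30 + 35 + 42 + 47)/6 = 34.1667
Σ(x − x̄)² = 124.694 + 38.0278 + 17.3611 + 0.694444 + 61.3611 + 164.694 = 406.833
h = 1/6 + (12.8333)²/406.833 = 0.166667 + 0.40482 = 0.5715

h = 0.5715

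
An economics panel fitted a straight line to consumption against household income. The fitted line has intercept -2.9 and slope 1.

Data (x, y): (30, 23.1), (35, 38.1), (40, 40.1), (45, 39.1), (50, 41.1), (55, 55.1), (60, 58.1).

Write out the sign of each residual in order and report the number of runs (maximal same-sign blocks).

4 runs

x=30: ŷ = -2.9 + 30 = 27.1; e = 23.1 − 27.1 = -4
x=35: ŷ = -2.9 + 35 = 32.1; e = 38.1 − 32.1 = 6
x=40: ŷ = -2.9 + 40 = 37.1; e = 40.1 − 37.1 = 3
x=45: ŷ = -2.9 + 45 = 42.1; e = 39.1 − 42.1 = -3
x=50: ŷ = -2.9 + 50 = 47.1; e = 41.1 − 47.1 = -6
x=55: ŷ = -2.9 + 55 = 52.1; e = 55.1 − 52.1 = 3
x=60: ŷ = -2.9 + 60 = 57.1; e = 58.1 − 57.1 = 1
Signs: − + + − − + +
Runs: −×1, +×2, −×2, +×2 → 4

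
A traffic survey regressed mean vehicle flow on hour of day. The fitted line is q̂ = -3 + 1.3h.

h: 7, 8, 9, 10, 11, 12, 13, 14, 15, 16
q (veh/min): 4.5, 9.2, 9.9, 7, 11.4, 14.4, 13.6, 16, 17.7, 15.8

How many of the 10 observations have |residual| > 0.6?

8

h=7: q̂ = -3 + 1.3·7 = 6.1; r = 4.5 − 6.1 = -1.6
h=8: q̂ = -3 + 1.3·8 = 7.4; r = 9.2 − 7.4 = 1.8
h=9: q̂ = -3 + 1.3·9 = 8.7; r = 9.9 − 8.7 = 1.2
h=10: q̂ = -3 + 1.3·10 = 10; r = 7 − 10 = -3
h=11: q̂ = -3 + 1.3·11 = 11.3; r = 11.4 − 11.3 = 0.1
h=12: q̂ = -3 + 1.3·12 = 12.6; r = 14.4 − 12.6 = 1.8
h=13: q̂ = -3 + 1.3·13 = 13.9; r = 13.6 − 13.9 = -0.3
h=14: q̂ = -3 + 1.3·14 = 15.2; r = 16 − 15.2 = 0.8
h=15: q̂ = -3 + 1.3·15 = 16.5; r = 17.7 − 16.5 = 1.2
h=16: q̂ = -3 + 1.3·16 = 17.8; r = 15.8 − 17.8 = -2
|r| > 0.6: h=7 (|r|=1.6), h=8 (|r|=1.8), h=9 (|r|=1.2), h=10 (|r|=3), h=12 (|r|=1.8), h=14 (|r|=0.8), h=15 (|r|=1.2), h=16 (|r|=2) → 8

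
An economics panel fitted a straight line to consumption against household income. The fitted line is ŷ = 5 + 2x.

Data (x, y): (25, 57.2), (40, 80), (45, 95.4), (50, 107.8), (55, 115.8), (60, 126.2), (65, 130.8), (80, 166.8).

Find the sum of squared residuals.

SSE = 60.8

x=25: ŷ = 5 + 2·25 = 55; r = 57.2 − 55 = 2.2
x=40: ŷ = 5 + 2·40 = 85; r = 80 − 85 = -5
x=45: ŷ = 5 + 2·45 = 95; r = 95.4 − 95 = 0.4
x=50: ŷ = 5 + 2·50 = 105; r = 107.8 − 105 = 2.8
x=55: ŷ = 5 + 2·55 = 115; r = 115.8 − 115 = 0.8
x=60: ŷ = 5 + 2·60 = 125; r = 126.2 − 125 = 1.2
x=65: ŷ = 5 + 2·65 = 135; r = 130.8 − 135 = -4.2
x=80: ŷ = 5 + 2·80 = 165; r = 166.8 − 165 = 1.8
SSE = 4.84 + 25 + 0.16 + 7.84 + 0.64 + 1.44 + 17.64 + 3.24 = 60.8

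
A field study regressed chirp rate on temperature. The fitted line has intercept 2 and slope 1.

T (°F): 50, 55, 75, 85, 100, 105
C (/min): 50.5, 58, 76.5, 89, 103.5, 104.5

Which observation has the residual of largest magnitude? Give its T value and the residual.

T=50: ŷ = 2 + 50 = 52; r = 50.5 − 52 = -1.5
T=55: ŷ = 2 + 55 = 57; r = 58 − 57 = 1
T=75: ŷ = 2 + 75 = 77; r = 76.5 − 77 = -0.5
T=85: ŷ = 2 + 85 = 87; r = 89 − 87 = 2
T=100: ŷ = 2 + 100 = 102; r = 103.5 − 102 = 1.5
T=105: ŷ = 2 + 105 = 107; r = 104.5 − 107 = -2.5
Largest |r| is 2.5 at T = 105, residual -2.5.

T = 105, r = -2.5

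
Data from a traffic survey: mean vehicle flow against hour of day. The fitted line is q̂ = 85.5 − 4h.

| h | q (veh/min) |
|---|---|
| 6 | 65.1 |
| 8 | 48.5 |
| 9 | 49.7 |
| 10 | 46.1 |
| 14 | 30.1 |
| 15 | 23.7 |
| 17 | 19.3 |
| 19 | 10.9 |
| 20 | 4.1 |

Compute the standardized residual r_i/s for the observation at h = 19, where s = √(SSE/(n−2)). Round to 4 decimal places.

h=6: q̂ = 85.5 − 4·6 = 61.5; r = 65.1 − 61.5 = 3.6
h=8: q̂ = 85.5 − 4·8 = 53.5; r = 48.5 − 53.5 = -5
h=9: q̂ = 85.5 − 4·9 = 49.5; r = 49.7 − 49.5 = 0.2
h=10: q̂ = 85.5 − 4·10 = 45.5; r = 46.1 − 45.5 = 0.6
h=14: q̂ = 85.5 − 4·14 = 29.5; r = 30.1 − 29.5 = 0.6
h=15: q̂ = 85.5 − 4·15 = 25.5; r = 23.7 − 25.5 = -1.8
h=17: q̂ = 85.5 − 4·17 = 17.5; r = 19.3 − 17.5 = 1.8
h=19: q̂ = 85.5 − 4·19 = 9.5; r = 10.9 − 9.5 = 1.4
h=20: q̂ = 85.5 − 4·20 = 5.5; r = 4.1 − 5.5 = -1.4
SSE = 12.96 + 25 + 0.04 + 0.36 + 0.36 + 3.24 + 3.24 + 1.96 + 1.96 = 49.12
s = √(49.12/7) = 2.64899
r/s = 1.4 / 2.64899 = 0.5285

0.5285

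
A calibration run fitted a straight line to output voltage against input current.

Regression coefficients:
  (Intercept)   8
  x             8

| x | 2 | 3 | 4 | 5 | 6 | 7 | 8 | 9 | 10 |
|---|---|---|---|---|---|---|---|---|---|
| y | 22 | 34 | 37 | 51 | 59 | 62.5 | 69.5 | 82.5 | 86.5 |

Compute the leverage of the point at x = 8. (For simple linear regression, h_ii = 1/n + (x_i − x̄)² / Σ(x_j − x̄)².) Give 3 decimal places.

x̄ = (2 + 3 + 4 + 5 + 6 + 7 + 8 + 9 + 10)/9 = 6
Σ(x − x̄)² = 16 + 9 + 4 + 1 + 0 + 1 + 4 + 9 + 16 = 60
h = 1/9 + (2)²/60 = 0.111111 + 0.0666667 = 0.178

h = 0.178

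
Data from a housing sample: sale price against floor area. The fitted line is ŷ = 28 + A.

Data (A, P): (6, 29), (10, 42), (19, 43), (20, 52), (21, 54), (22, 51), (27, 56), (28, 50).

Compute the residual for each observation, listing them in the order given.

A=6: ŷ = 28 + 6 = 34; r = 29 − 34 = -5
A=10: ŷ = 28 + 10 = 38; r = 42 − 38 = 4
A=19: ŷ = 28 + 19 = 47; r = 43 − 47 = -4
A=20: ŷ = 28 + 20 = 48; r = 52 − 48 = 4
A=21: ŷ = 28 + 21 = 49; r = 54 − 49 = 5
A=22: ŷ = 28 + 22 = 50; r = 51 − 50 = 1
A=27: ŷ = 28 + 27 = 55; r = 56 − 55 = 1
A=28: ŷ = 28 + 28 = 56; r = 50 − 56 = -6

-5, 4, -4, 4, 5, 1, 1, -6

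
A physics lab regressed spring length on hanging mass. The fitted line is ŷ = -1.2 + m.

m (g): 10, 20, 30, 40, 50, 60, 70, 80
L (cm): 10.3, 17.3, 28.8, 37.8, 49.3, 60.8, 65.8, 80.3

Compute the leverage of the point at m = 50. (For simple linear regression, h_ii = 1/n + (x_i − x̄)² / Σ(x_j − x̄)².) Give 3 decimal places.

m̄ = (10 + 20 + 30 + 40 + 50 + 60 + 70 + 80)/8 = 45
Σ(m − m̄)² = 1225 + 625 + 225 + 25 + 25 + 225 + 625 + 1225 = 4200
h = 1/8 + (5)²/4200 = 0.125 + 0.00595238 = 0.131

h = 0.131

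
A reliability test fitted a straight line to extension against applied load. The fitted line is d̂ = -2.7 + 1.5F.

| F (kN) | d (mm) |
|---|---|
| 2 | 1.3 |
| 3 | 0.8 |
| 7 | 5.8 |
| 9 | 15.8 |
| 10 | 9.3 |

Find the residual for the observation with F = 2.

d̂ = -2.7 + 1.5·2 = 0.3
r = 1.3 − 0.3 = 1

r = 1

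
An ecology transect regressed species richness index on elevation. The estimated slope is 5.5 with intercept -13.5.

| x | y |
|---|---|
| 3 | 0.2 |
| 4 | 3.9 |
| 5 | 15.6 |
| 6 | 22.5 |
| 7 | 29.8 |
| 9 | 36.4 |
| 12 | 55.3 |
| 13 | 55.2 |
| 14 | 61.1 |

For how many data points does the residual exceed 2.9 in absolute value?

3

x=3: ŷ = -13.5 + 5.5·3 = 3; e = 0.2 − 3 = -2.8
x=4: ŷ = -13.5 + 5.5·4 = 8.5; e = 3.9 − 8.5 = -4.6
x=5: ŷ = -13.5 + 5.5·5 = 14; e = 15.6 − 14 = 1.6
x=6: ŷ = -13.5 + 5.5·6 = 19.5; e = 22.5 − 19.5 = 3
x=7: ŷ = -13.5 + 5.5·7 = 25; e = 29.8 − 25 = 4.8
x=9: ŷ = -13.5 + 5.5·9 = 36; e = 36.4 − 36 = 0.4
x=12: ŷ = -13.5 + 5.5·12 = 52.5; e = 55.3 − 52.5 = 2.8
x=13: ŷ = -13.5 + 5.5·13 = 58; e = 55.2 − 58 = -2.8
x=14: ŷ = -13.5 + 5.5·14 = 63.5; e = 61.1 − 63.5 = -2.4
|e| > 2.9: x=4 (|e|=4.6), x=6 (|e|=3), x=7 (|e|=4.8) → 3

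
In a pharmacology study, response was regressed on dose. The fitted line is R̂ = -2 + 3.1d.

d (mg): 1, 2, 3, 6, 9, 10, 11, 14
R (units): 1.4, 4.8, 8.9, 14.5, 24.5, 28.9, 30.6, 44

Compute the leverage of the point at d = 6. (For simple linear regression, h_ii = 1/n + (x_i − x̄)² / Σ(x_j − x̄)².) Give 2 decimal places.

d̄ = (1 + 2 + 3 + 6 + 9 + 10 + 11 + 14)/8 = 7
Σ(d − d̄)² = 36 + 25 + 16 + 1 + 4 + 9 + 16 + 49 = 156
h = 1/8 + (-1)²/156 = 0.125 + 0.00641026 = 0.13

h = 0.13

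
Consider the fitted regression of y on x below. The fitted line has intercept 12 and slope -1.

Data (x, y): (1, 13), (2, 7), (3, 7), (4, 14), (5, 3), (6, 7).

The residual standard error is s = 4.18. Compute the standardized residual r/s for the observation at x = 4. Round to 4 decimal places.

1.4354

ŷ = 12 − 4 = 8
r = 14 − 8 = 6
r/s = 6 / 4.18 = 1.4354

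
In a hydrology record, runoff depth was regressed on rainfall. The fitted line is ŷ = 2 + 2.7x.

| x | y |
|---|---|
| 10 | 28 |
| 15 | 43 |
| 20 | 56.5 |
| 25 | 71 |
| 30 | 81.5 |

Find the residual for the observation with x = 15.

ŷ = 2 + 2.7·15 = 42.5
e = 43 − 42.5 = 0.5

e = 0.5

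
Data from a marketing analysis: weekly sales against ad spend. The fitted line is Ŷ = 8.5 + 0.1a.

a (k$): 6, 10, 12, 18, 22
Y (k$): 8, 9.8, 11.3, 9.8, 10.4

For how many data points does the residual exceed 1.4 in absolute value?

a=6: Ŷ = 8.5 + 0.1·6 = 9.1; e = 8 − 9.1 = -1.1
a=10: Ŷ = 8.5 + 0.1·10 = 9.5; e = 9.8 − 9.5 = 0.3
a=12: Ŷ = 8.5 + 0.1·12 = 9.7; e = 11.3 − 9.7 = 1.6
a=18: Ŷ = 8.5 + 0.1·18 = 10.3; e = 9.8 − 10.3 = -0.5
a=22: Ŷ = 8.5 + 0.1·22 = 10.7; e = 10.4 − 10.7 = -0.3
|e| > 1.4: a=12 (|e|=1.6) → 1

1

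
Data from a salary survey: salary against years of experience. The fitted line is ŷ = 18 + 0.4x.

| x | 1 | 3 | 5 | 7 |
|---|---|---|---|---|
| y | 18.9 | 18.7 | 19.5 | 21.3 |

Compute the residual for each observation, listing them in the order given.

x=1: ŷ = 18 + 0.4·1 = 18.4; r = 18.9 − 18.4 = 0.5
x=3: ŷ = 18 + 0.4·3 = 19.2; r = 18.7 − 19.2 = -0.5
x=5: ŷ = 18 + 0.4·5 = 20; r = 19.5 − 20 = -0.5
x=7: ŷ = 18 + 0.4·7 = 20.8; r = 21.3 − 20.8 = 0.5

0.5, -0.5, -0.5, 0.5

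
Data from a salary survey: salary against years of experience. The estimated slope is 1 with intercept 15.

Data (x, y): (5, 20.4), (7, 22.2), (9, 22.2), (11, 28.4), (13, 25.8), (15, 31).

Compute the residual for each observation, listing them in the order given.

x=5: ŷ = 15 + 5 = 20; r = 20.4 − 20 = 0.4
x=7: ŷ = 15 + 7 = 22; r = 22.2 − 22 = 0.2
x=9: ŷ = 15 + 9 = 24; r = 22.2 − 24 = -1.8
x=11: ŷ = 15 + 11 = 26; r = 28.4 − 26 = 2.4
x=13: ŷ = 15 + 13 = 28; r = 25.8 − 28 = -2.2
x=15: ŷ = 15 + 15 = 30; r = 31 − 30 = 1

0.4, 0.2, -1.8, 2.4, -2.2, 1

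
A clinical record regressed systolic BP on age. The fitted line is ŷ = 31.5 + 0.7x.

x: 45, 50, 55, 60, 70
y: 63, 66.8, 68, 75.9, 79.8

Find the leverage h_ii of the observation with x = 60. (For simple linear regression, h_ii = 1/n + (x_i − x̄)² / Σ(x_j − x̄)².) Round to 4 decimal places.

h = 0.2432

x̄ = (45 + 50 + 55 + 60 + 70)/5 = 56
Σ(x − x̄)² = 121 + 36 + 1 + 16 + 196 = 370
h = 1/5 + (4)²/370 = 0.2 + 0.0432432 = 0.2432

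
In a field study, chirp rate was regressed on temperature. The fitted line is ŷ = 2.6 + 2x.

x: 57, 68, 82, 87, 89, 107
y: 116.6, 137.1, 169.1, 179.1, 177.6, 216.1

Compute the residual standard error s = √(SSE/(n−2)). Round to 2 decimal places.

x=57: ŷ = 2.6 + 2·57 = 116.6; r = 116.6 − 116.6 = 0
x=68: ŷ = 2.6 + 2·68 = 138.6; r = 137.1 − 138.6 = -1.5
x=82: ŷ = 2.6 + 2·82 = 166.6; r = 169.1 − 166.6 = 2.5
x=87: ŷ = 2.6 + 2·87 = 176.6; r = 179.1 − 176.6 = 2.5
x=89: ŷ = 2.6 + 2·89 = 180.6; r = 177.6 − 180.6 = -3
x=107: ŷ = 2.6 + 2·107 = 216.6; r = 216.1 − 216.6 = -0.5
SSE = 0 + 2.25 + 6.25 + 6.25 + 9 + 0.25 = 24
s = √(24/4) = √6 ≈ 2.45

s = 2.45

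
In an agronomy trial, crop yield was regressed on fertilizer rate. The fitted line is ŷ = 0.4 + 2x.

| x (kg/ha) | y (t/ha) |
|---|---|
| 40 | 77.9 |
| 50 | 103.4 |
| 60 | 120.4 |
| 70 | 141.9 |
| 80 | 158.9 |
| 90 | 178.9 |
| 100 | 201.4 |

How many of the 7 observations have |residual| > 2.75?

x=40: ŷ = 0.4 + 2·40 = 80.4; e = 77.9 − 80.4 = -2.5
x=50: ŷ = 0.4 + 2·50 = 100.4; e = 103.4 − 100.4 = 3
x=60: ŷ = 0.4 + 2·60 = 120.4; e = 120.4 − 120.4 = 0
x=70: ŷ = 0.4 + 2·70 = 140.4; e = 141.9 − 140.4 = 1.5
x=80: ŷ = 0.4 + 2·80 = 160.4; e = 158.9 − 160.4 = -1.5
x=90: ŷ = 0.4 + 2·90 = 180.4; e = 178.9 − 180.4 = -1.5
x=100: ŷ = 0.4 + 2·100 = 200.4; e = 201.4 − 200.4 = 1
|e| > 2.75: x=50 (|e|=3) → 1

1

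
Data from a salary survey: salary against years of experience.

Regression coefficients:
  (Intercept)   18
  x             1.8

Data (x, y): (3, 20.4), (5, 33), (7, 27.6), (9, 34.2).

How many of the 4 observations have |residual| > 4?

1

x=3: ŷ = 18 + 1.8·3 = 23.4; e = 20.4 − 23.4 = -3
x=5: ŷ = 18 + 1.8·5 = 27; e = 33 − 27 = 6
x=7: ŷ = 18 + 1.8·7 = 30.6; e = 27.6 − 30.6 = -3
x=9: ŷ = 18 + 1.8·9 = 34.2; e = 34.2 − 34.2 = 0
|e| > 4: x=5 (|e|=6) → 1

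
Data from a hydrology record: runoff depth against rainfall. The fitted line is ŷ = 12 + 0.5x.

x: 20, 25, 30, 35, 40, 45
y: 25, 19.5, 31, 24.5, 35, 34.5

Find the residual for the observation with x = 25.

e = -5

ŷ = 12 + 0.5·25 = 24.5
e = 19.5 − 24.5 = -5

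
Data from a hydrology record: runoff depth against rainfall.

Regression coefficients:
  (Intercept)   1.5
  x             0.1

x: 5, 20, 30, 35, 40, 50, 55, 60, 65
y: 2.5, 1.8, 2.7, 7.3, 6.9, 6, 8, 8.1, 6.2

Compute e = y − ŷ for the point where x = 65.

ŷ = 1.5 + 0.1·65 = 8
e = 6.2 − 8 = -1.8

e = -1.8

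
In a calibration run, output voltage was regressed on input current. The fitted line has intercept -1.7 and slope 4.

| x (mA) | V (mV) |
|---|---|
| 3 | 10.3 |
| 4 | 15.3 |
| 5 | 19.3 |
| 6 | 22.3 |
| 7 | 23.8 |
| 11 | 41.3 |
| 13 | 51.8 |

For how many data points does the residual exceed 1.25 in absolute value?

2

x=3: V̂ = -1.7 + 4·3 = 10.3; r = 10.3 − 10.3 = 0
x=4: V̂ = -1.7 + 4·4 = 14.3; r = 15.3 − 14.3 = 1
x=5: V̂ = -1.7 + 4·5 = 18.3; r = 19.3 − 18.3 = 1
x=6: V̂ = -1.7 + 4·6 = 22.3; r = 22.3 − 22.3 = 0
x=7: V̂ = -1.7 + 4·7 = 26.3; r = 23.8 − 26.3 = -2.5
x=11: V̂ = -1.7 + 4·11 = 42.3; r = 41.3 − 42.3 = -1
x=13: V̂ = -1.7 + 4·13 = 50.3; r = 51.8 − 50.3 = 1.5
|r| > 1.25: x=7 (|r|=2.5), x=13 (|r|=1.5) → 2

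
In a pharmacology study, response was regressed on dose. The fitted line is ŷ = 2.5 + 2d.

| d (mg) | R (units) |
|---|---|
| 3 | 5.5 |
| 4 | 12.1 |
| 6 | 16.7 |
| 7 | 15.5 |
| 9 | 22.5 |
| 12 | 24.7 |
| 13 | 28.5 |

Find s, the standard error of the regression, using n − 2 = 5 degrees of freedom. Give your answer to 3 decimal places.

d=3: ŷ = 2.5 + 2·3 = 8.5; e = 5.5 − 8.5 = -3
d=4: ŷ = 2.5 + 2·4 = 10.5; e = 12.1 − 10.5 = 1.6
d=6: ŷ = 2.5 + 2·6 = 14.5; e = 16.7 − 14.5 = 2.2
d=7: ŷ = 2.5 + 2·7 = 16.5; e = 15.5 − 16.5 = -1
d=9: ŷ = 2.5 + 2·9 = 20.5; e = 22.5 − 20.5 = 2
d=12: ŷ = 2.5 + 2·12 = 26.5; e = 24.7 − 26.5 = -1.8
d=13: ŷ = 2.5 + 2·13 = 28.5; e = 28.5 − 28.5 = 0
SSE = 9 + 2.56 + 4.84 + 1 + 4 + 3.24 + 0 = 24.64
s = √(24.64/5) = √4.928 ≈ 2.220

s = 2.220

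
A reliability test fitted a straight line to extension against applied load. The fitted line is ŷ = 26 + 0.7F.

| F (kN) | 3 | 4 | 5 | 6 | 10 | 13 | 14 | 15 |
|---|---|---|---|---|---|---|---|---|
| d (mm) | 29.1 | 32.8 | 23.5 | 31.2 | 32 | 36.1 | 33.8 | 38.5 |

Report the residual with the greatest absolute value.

F=3: ŷ = 26 + 0.7·3 = 28.1; e = 29.1 − 28.1 = 1
F=4: ŷ = 26 + 0.7·4 = 28.8; e = 32.8 − 28.8 = 4
F=5: ŷ = 26 + 0.7·5 = 29.5; e = 23.5 − 29.5 = -6
F=6: ŷ = 26 + 0.7·6 = 30.2; e = 31.2 − 30.2 = 1
F=10: ŷ = 26 + 0.7·10 = 33; e = 32 − 33 = -1
F=13: ŷ = 26 + 0.7·13 = 35.1; e = 36.1 − 35.1 = 1
F=14: ŷ = 26 + 0.7·14 = 35.8; e = 33.8 − 35.8 = -2
F=15: ŷ = 26 + 0.7·15 = 36.5; e = 38.5 − 36.5 = 2
Largest |e| is 6 at F = 5, residual -6.

e = -6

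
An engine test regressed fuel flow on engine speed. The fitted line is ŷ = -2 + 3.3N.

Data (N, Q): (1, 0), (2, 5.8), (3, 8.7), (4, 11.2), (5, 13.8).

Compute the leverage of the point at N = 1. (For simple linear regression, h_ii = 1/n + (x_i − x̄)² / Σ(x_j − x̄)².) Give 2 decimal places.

N̄ = (1 + 2 + 3 + 4 + 5)/5 = 3
Σ(N − N̄)² = 4 + 1 + 0 + 1 + 4 = 10
h = 1/5 + (-2)²/10 = 0.2 + 0.4 = 0.60

h = 0.60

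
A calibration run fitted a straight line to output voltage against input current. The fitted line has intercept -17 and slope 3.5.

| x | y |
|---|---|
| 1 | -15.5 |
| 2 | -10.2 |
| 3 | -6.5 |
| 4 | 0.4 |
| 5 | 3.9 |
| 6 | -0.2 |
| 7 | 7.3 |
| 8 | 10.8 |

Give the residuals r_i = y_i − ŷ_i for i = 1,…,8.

-2, -0.2, 0, 3.4, 3.4, -4.2, -0.2, -0.2

x=1: ŷ = -17 + 3.5·1 = -13.5; r = -15.5 − (-13.5) = -2
x=2: ŷ = -17 + 3.5·2 = -10; r = -10.2 − (-10) = -0.2
x=3: ŷ = -17 + 3.5·3 = -6.5; r = -6.5 − (-6.5) = 0
x=4: ŷ = -17 + 3.5·4 = -3; r = 0.4 − (-3) = 3.4
x=5: ŷ = -17 + 3.5·5 = 0.5; r = 3.9 − 0.5 = 3.4
x=6: ŷ = -17 + 3.5·6 = 4; r = -0.2 − 4 = -4.2
x=7: ŷ = -17 + 3.5·7 = 7.5; r = 7.3 − 7.5 = -0.2
x=8: ŷ = -17 + 3.5·8 = 11; r = 10.8 − 11 = -0.2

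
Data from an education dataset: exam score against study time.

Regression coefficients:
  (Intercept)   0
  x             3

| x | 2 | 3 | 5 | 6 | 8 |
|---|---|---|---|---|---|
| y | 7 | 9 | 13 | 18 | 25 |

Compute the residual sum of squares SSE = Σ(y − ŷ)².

SSE = 6

x=2: ŷ = 3·2 = 6; e = 7 − 6 = 1
x=3: ŷ = 3·3 = 9; e = 9 − 9 = 0
x=5: ŷ = 3·5 = 15; e = 13 − 15 = -2
x=6: ŷ = 3·6 = 18; e = 18 − 18 = 0
x=8: ŷ = 3·8 = 24; e = 25 − 24 = 1
SSE = 1 + 0 + 4 + 0 + 1 = 6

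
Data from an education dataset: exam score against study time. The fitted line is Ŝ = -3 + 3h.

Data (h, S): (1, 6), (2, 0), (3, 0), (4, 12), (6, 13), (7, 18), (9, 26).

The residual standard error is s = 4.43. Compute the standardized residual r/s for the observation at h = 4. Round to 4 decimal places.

0.6772

Ŝ = -3 + 3·4 = 9
r = 12 − 9 = 3
r/s = 3 / 4.43 = 0.6772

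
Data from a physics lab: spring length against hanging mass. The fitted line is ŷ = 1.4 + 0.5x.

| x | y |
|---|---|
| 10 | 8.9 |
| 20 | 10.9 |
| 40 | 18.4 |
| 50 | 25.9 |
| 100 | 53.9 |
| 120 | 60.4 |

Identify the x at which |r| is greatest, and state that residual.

x=10: ŷ = 1.4 + 0.5·10 = 6.4; r = 8.9 − 6.4 = 2.5
x=20: ŷ = 1.4 + 0.5·20 = 11.4; r = 10.9 − 11.4 = -0.5
x=40: ŷ = 1.4 + 0.5·40 = 21.4; r = 18.4 − 21.4 = -3
x=50: ŷ = 1.4 + 0.5·50 = 26.4; r = 25.9 − 26.4 = -0.5
x=100: ŷ = 1.4 + 0.5·100 = 51.4; r = 53.9 − 51.4 = 2.5
x=120: ŷ = 1.4 + 0.5·120 = 61.4; r = 60.4 − 61.4 = -1
Largest |r| is 3 at x = 40, residual -3.

x = 40, r = -3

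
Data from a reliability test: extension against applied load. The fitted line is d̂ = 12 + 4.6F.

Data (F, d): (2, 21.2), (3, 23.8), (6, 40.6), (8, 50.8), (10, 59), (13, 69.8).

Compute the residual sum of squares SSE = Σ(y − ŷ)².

F=2: d̂ = 12 + 4.6·2 = 21.2; e = 21.2 − 21.2 = 0
F=3: d̂ = 12 + 4.6·3 = 25.8; e = 23.8 − 25.8 = -2
F=6: d̂ = 12 + 4.6·6 = 39.6; e = 40.6 − 39.6 = 1
F=8: d̂ = 12 + 4.6·8 = 48.8; e = 50.8 − 48.8 = 2
F=10: d̂ = 12 + 4.6·10 = 58; e = 59 − 58 = 1
F=13: d̂ = 12 + 4.6·13 = 71.8; e = 69.8 − 71.8 = -2
SSE = 0 + 4 + 1 + 4 + 1 + 4 = 14

SSE = 14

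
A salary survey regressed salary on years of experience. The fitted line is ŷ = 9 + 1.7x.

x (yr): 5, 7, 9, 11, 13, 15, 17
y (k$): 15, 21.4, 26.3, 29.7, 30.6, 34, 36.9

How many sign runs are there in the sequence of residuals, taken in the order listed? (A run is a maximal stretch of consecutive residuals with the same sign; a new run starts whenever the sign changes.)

x=5: ŷ = 9 + 1.7·5 = 17.5; r = 15 − 17.5 = -2.5
x=7: ŷ = 9 + 1.7·7 = 20.9; r = 21.4 − 20.9 = 0.5
x=9: ŷ = 9 + 1.7·9 = 24.3; r = 26.3 − 24.3 = 2
x=11: ŷ = 9 + 1.7·11 = 27.7; r = 29.7 − 27.7 = 2
x=13: ŷ = 9 + 1.7·13 = 31.1; r = 30.6 − 31.1 = -0.5
x=15: ŷ = 9 + 1.7·15 = 34.5; r = 34 − 34.5 = -0.5
x=17: ŷ = 9 + 1.7·17 = 37.9; r = 36.9 − 37.9 = -1
Signs: − + + + − − −
Runs: −×1, +×3, −×3 → 3

3 runs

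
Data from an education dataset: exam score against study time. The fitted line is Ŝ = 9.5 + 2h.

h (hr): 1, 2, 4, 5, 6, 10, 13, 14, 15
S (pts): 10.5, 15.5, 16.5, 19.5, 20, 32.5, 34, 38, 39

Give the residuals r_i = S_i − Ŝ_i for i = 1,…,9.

-1, 2, -1, 0, -1.5, 3, -1.5, 0.5, -0.5

h=1: Ŝ = 9.5 + 2·1 = 11.5; r = 10.5 − 11.5 = -1
h=2: Ŝ = 9.5 + 2·2 = 13.5; r = 15.5 − 13.5 = 2
h=4: Ŝ = 9.5 + 2·4 = 17.5; r = 16.5 − 17.5 = -1
h=5: Ŝ = 9.5 + 2·5 = 19.5; r = 19.5 − 19.5 = 0
h=6: Ŝ = 9.5 + 2·6 = 21.5; r = 20 − 21.5 = -1.5
h=10: Ŝ = 9.5 + 2·10 = 29.5; r = 32.5 − 29.5 = 3
h=13: Ŝ = 9.5 + 2·13 = 35.5; r = 34 − 35.5 = -1.5
h=14: Ŝ = 9.5 + 2·14 = 37.5; r = 38 − 37.5 = 0.5
h=15: Ŝ = 9.5 + 2·15 = 39.5; r = 39 − 39.5 = -0.5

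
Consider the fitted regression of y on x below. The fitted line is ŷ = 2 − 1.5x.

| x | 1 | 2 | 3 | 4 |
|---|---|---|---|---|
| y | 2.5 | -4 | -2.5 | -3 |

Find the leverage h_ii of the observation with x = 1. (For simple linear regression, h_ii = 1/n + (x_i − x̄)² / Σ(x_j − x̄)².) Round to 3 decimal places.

h = 0.700

x̄ = (1 + 2 + 3 + 4)/4 = 2.5
Σ(x − x̄)² = 2.25 + 0.25 + 0.25 + 2.25 = 5
h = 1/4 + (-1.5)²/5 = 0.25 + 0.45 = 0.700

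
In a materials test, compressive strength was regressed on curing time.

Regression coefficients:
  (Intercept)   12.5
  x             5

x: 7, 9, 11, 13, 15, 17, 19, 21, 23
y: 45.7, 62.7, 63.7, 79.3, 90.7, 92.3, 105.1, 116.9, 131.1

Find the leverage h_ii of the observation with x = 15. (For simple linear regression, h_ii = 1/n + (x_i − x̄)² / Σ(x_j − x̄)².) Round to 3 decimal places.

x̄ = (7 + 9 + 11 + 13 + 15 + 17 + 19 + 21 + 23)/9 = 15
Σ(x − x̄)² = 64 + 36 + 16 + 4 + 0 + 4 + 16 + 36 + 64 = 240
h = 1/9 + (0)²/240 = 0.111111 + 0 = 0.111

h = 0.111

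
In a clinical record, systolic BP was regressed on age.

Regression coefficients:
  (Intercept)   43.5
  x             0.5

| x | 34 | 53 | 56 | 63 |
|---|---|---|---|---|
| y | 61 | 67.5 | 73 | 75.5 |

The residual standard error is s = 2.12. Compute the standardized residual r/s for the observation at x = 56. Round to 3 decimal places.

0.708

ŷ = 43.5 + 0.5·56 = 71.5
r = 73 − 71.5 = 1.5
r/s = 1.5 / 2.12 = 0.708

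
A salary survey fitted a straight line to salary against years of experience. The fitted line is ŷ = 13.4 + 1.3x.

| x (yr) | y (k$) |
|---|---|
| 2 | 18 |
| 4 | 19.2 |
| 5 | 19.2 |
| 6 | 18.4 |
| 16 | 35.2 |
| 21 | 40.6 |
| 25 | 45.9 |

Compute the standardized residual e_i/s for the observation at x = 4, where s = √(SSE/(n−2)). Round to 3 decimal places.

0.362

x=2: ŷ = 13.4 + 1.3·2 = 16; e = 18 − 16 = 2
x=4: ŷ = 13.4 + 1.3·4 = 18.6; e = 19.2 − 18.6 = 0.6
x=5: ŷ = 13.4 + 1.3·5 = 19.9; e = 19.2 − 19.9 = -0.7
x=6: ŷ = 13.4 + 1.3·6 = 21.2; e = 18.4 − 21.2 = -2.8
x=16: ŷ = 13.4 + 1.3·16 = 34.2; e = 35.2 − 34.2 = 1
x=21: ŷ = 13.4 + 1.3·21 = 40.7; e = 40.6 − 40.7 = -0.1
x=25: ŷ = 13.4 + 1.3·25 = 45.9; e = 45.9 − 45.9 = 0
SSE = 4 + 0.36 + 0.49 + 7.84 + 1 + 0.01 + 0 = 13.7
s = √(13.7/5) = 1.65529
e/s = 0.6 / 1.65529 = 0.362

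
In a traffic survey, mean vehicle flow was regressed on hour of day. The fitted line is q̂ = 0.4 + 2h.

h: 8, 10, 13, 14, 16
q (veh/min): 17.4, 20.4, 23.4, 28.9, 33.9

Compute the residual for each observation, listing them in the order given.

h=8: q̂ = 0.4 + 2·8 = 16.4; r = 17.4 − 16.4 = 1
h=10: q̂ = 0.4 + 2·10 = 20.4; r = 20.4 − 20.4 = 0
h=13: q̂ = 0.4 + 2·13 = 26.4; r = 23.4 − 26.4 = -3
h=14: q̂ = 0.4 + 2·14 = 28.4; r = 28.9 − 28.4 = 0.5
h=16: q̂ = 0.4 + 2·16 = 32.4; r = 33.9 − 32.4 = 1.5

1, 0, -3, 0.5, 1.5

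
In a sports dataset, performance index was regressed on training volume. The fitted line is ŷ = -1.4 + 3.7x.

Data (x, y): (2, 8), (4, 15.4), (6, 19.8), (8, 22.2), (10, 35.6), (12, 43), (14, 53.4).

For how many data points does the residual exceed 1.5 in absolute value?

4

x=2: ŷ = -1.4 + 3.7·2 = 6; r = 8 − 6 = 2
x=4: ŷ = -1.4 + 3.7·4 = 13.4; r = 15.4 − 13.4 = 2
x=6: ŷ = -1.4 + 3.7·6 = 20.8; r = 19.8 − 20.8 = -1
x=8: ŷ = -1.4 + 3.7·8 = 28.2; r = 22.2 − 28.2 = -6
x=10: ŷ = -1.4 + 3.7·10 = 35.6; r = 35.6 − 35.6 = 0
x=12: ŷ = -1.4 + 3.7·12 = 43; r = 43 − 43 = 0
x=14: ŷ = -1.4 + 3.7·14 = 50.4; r = 53.4 − 50.4 = 3
|r| > 1.5: x=2 (|r|=2), x=4 (|r|=2), x=8 (|r|=6), x=14 (|r|=3) → 4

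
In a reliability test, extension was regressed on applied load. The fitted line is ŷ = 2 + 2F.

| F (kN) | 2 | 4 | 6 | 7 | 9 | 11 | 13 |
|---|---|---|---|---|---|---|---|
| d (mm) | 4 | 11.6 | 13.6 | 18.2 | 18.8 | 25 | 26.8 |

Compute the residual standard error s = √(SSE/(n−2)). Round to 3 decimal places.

F=2: ŷ = 2 + 2·2 = 6; e = 4 − 6 = -2
F=4: ŷ = 2 + 2·4 = 10; e = 11.6 − 10 = 1.6
F=6: ŷ = 2 + 2·6 = 14; e = 13.6 − 14 = -0.4
F=7: ŷ = 2 + 2·7 = 16; e = 18.2 − 16 = 2.2
F=9: ŷ = 2 + 2·9 = 20; e = 18.8 − 20 = -1.2
F=11: ŷ = 2 + 2·11 = 24; e = 25 − 24 = 1
F=13: ŷ = 2 + 2·13 = 28; e = 26.8 − 28 = -1.2
SSE = 4 + 2.56 + 0.16 + 4.84 + 1.44 + 1 + 1.44 = 15.44
s = √(15.44/5) = √3.088 ≈ 1.757

s = 1.757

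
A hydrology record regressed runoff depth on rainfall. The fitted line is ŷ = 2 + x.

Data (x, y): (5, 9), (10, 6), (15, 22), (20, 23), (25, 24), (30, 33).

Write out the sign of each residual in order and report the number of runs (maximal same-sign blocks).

x=5: ŷ = 2 + 5 = 7; r = 9 − 7 = 2
x=10: ŷ = 2 + 10 = 12; r = 6 − 12 = -6
x=15: ŷ = 2 + 15 = 17; r = 22 − 17 = 5
x=20: ŷ = 2 + 20 = 22; r = 23 − 22 = 1
x=25: ŷ = 2 + 25 = 27; r = 24 − 27 = -3
x=30: ŷ = 2 + 30 = 32; r = 33 − 32 = 1
Signs: + − + + − +
Runs: +×1, −×1, +×2, −×1, +×1 → 5

5 runs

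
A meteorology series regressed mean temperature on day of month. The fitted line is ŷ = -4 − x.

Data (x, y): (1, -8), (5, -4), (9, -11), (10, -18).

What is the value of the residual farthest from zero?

x=1: ŷ = -4 − 1 = -5; r = -8 − (-5) = -3
x=5: ŷ = -4 − 5 = -9; r = -4 − (-9) = 5
x=9: ŷ = -4 − 9 = -13; r = -11 − (-13) = 2
x=10: ŷ = -4 − 10 = -14; r = -18 − (-14) = -4
Largest |r| is 5 at x = 5, residual 5.

r = 5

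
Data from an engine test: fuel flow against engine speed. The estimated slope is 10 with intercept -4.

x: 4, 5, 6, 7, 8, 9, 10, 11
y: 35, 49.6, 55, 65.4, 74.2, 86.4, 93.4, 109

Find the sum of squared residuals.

x=4: ŷ = -4 + 10·4 = 36; e = 35 − 36 = -1
x=5: ŷ = -4 + 10·5 = 46; e = 49.6 − 46 = 3.6
x=6: ŷ = -4 + 10·6 = 56; e = 55 − 56 = -1
x=7: ŷ = -4 + 10·7 = 66; e = 65.4 − 66 = -0.6
x=8: ŷ = -4 + 10·8 = 76; e = 74.2 − 76 = -1.8
x=9: ŷ = -4 + 10·9 = 86; e = 86.4 − 86 = 0.4
x=10: ŷ = -4 + 10·10 = 96; e = 93.4 − 96 = -2.6
x=11: ŷ = -4 + 10·11 = 106; e = 109 − 106 = 3
SSE = 1 + 12.96 + 1 + 0.36 + 3.24 + 0.16 + 6.76 + 9 = 34.48

SSE = 34.48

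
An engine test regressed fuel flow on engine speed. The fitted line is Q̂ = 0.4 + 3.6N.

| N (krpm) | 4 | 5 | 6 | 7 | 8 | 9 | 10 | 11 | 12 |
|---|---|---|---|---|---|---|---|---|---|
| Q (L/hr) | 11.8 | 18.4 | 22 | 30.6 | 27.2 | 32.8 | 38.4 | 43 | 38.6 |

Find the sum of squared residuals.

SSE = 76

N=4: Q̂ = 0.4 + 3.6·4 = 14.8; e = 11.8 − 14.8 = -3
N=5: Q̂ = 0.4 + 3.6·5 = 18.4; e = 18.4 − 18.4 = 0
N=6: Q̂ = 0.4 + 3.6·6 = 22; e = 22 − 22 = 0
N=7: Q̂ = 0.4 + 3.6·7 = 25.6; e = 30.6 − 25.6 = 5
N=8: Q̂ = 0.4 + 3.6·8 = 29.2; e = 27.2 − 29.2 = -2
N=9: Q̂ = 0.4 + 3.6·9 = 32.8; e = 32.8 − 32.8 = 0
N=10: Q̂ = 0.4 + 3.6·10 = 36.4; e = 38.4 − 36.4 = 2
N=11: Q̂ = 0.4 + 3.6·11 = 40; e = 43 − 40 = 3
N=12: Q̂ = 0.4 + 3.6·12 = 43.6; e = 38.6 − 43.6 = -5
SSE = 9 + 0 + 0 + 25 + 4 + 0 + 4 + 9 + 25 = 76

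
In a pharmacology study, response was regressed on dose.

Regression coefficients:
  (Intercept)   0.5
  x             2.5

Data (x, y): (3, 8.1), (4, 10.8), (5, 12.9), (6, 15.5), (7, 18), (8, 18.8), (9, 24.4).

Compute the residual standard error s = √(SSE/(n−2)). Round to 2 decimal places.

x=3: ŷ = 0.5 + 2.5·3 = 8; r = 8.1 − 8 = 0.1
x=4: ŷ = 0.5 + 2.5·4 = 10.5; r = 10.8 − 10.5 = 0.3
x=5: ŷ = 0.5 + 2.5·5 = 13; r = 12.9 − 13 = -0.1
x=6: ŷ = 0.5 + 2.5·6 = 15.5; r = 15.5 − 15.5 = 0
x=7: ŷ = 0.5 + 2.5·7 = 18; r = 18 − 18 = 0
x=8: ŷ = 0.5 + 2.5·8 = 20.5; r = 18.8 − 20.5 = -1.7
x=9: ŷ = 0.5 + 2.5·9 = 23; r = 24.4 − 23 = 1.4
SSE = 0.01 + 0.09 + 0.01 + 0 + 0 + 2.89 + 1.96 = 4.96
s = √(4.96/5) = √0.992 ≈ 1.00

s = 1.00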